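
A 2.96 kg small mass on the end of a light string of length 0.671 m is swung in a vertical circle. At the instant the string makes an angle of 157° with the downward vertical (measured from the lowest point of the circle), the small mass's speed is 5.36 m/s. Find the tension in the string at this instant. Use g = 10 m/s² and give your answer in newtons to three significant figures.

99.5 N

Take the radial direction toward the centre of the circle as positive. The component of the weight along the string toward the centre is −mg cos φ (φ measured from the bottom), so Newton's second law along the string gives T − mg cos φ = m v²/r.
cos 157° = -0.9205, so T = m(v²/r + g cos φ) = 2.96 × ((5.36)²/0.671 + 10.0 × -0.9205) = 2.96 × (42.82 + (-9.205)) = 2.96 × 33.61 = 99.49 N.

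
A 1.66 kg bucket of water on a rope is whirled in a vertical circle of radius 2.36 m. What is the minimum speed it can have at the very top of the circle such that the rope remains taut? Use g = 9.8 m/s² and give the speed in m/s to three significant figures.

At the top, both weight mg and T point toward the centre: T + mg = mv²/r.
At minimum speed T → 0, so mg = mv_min²/r ⇒ v_min = √(g r) = √(9.8 × 2.36) = 4.809 m/s.

4.81 m/s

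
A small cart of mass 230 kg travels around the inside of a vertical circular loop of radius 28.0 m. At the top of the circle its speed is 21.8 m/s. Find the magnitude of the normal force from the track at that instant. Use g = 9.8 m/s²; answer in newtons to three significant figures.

At the top, both N and the weight mg point inward (toward the centre), so N + mg = mv²/r.
N = m(v²/r − g) = 230 × ((21.8)²/28.0 − 9.8) = 230 × (16.97 − 9.8) = 230 × 7.173 = 1650 N.

1650 N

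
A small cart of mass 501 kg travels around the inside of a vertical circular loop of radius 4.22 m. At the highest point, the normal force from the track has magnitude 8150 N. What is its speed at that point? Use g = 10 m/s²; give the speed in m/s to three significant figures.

At the top, N + mg = mv²/r, so v = √(r(N/m + g)) = √(4.22 × (8150/501 + 10.0)) = √(4.22 × 26.27) = √110.8 = 10.53 m/s.

10.5 m/s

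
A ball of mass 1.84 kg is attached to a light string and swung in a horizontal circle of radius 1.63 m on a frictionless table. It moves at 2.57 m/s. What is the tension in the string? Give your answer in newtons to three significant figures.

The tension is the only horizontal force, so it supplies the full centripetal force: T = m v²/r = 1.84 × (2.570)²/1.63 = 1.84 × 6.605/1.63 = 7.456 N.

7.46 N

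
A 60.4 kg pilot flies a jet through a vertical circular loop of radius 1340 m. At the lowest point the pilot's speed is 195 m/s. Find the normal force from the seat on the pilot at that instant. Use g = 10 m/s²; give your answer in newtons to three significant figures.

At the lowest point, N points up (toward the centre) and the weight mg points down (away from the centre), so the net inward force is N − mg = mv²/r.
N = m(v²/r + g) = 60.4 × ((195)²/1340 + 10.0) = 60.4 × (28.38 + 10.0) = 60.4 × 38.38 = 2318 N.

2320 N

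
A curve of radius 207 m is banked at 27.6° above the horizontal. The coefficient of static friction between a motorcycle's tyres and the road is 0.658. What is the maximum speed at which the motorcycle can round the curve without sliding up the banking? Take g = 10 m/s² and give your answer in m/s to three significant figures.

61.0 m/s

At the maximum speed, friction acts down the slope at its limiting value f = μN. Radially (horizontal, toward centre): N sinθ + μN cosθ = mv²/r. Vertically: N cosθ − μN sinθ = mg.
Dividing: v² = r g (sinθ + μcosθ)/(cosθ − μsinθ).
sinθ + μcosθ = 0.4633 + 0.658×0.8862 = 1.046; cosθ − μsinθ = 0.8862 − 0.658×0.4633 = 0.5814.
v² = 207 × 10.0 × 1.046/0.5814 = 3726 m²/s², so v = 61.04 m/s.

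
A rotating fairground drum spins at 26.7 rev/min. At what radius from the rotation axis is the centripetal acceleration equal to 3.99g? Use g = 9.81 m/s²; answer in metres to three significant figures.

5.01 m

ω = 26.7 rev/min × 2π/60 = 2.796 rad/s.
a_c = ω²r = 3.99g ⇒ r = 3.99 × 9.81 / (2.796)² = 39.14/7.818 = 5.007 m.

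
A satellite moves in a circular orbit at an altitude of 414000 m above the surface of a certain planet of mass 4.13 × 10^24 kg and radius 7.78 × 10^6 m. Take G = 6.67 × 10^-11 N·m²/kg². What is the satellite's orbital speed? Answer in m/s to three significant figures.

5800 m/s

Orbital radius r = R + h = 7.78 × 10^6 + 414000 = 8.194 × 10^6 m.
Gravity supplies the centripetal force: G M m / r² = m v² / r, so v = √(GM/r).
v = √(6.67 × 10^-11 × 4.13 × 10^24 / 8.194 × 10^6) = √(3.362 × 10^7) = 5798 m/s.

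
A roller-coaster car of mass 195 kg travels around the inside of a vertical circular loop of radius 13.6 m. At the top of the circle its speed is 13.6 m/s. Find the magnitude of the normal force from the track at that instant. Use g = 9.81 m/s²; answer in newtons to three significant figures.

739 N

At the top, both N and the weight mg point inward (toward the centre), so N + mg = mv²/r.
N = m(v²/r − g) = 195 × ((13.6)²/13.6 − 9.81) = 195 × (13.60 − 9.81) = 195 × 3.790 = 739.0 N.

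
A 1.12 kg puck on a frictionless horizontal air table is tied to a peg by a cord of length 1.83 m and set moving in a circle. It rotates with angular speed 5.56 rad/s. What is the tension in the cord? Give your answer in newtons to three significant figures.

63.4 N

v = ωr = 5.56 × 1.83 = 10.17 m/s.
The tension is the only horizontal force, so it supplies the full centripetal force: T = m v²/r = 1.12 × (10.17)²/1.83 = 1.12 × 103.5/1.83 = 63.36 N.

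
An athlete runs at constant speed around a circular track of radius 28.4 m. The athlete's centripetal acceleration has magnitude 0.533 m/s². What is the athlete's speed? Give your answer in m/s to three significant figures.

3.89 m/s

a_c = v²/r ⇒ v = √(a_c · r) = √(0.533 × 28.4) = √15.14 = 3.891 m/s.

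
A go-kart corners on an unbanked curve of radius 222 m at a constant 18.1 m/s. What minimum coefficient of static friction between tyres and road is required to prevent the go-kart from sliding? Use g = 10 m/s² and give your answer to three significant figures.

0.148

Friction provides the centripetal force: μ_s m g = m v²/r, so μ_s = v²/(g r) = (18.10)²/(10.0 × 222) = 327.6/2220 = 0.1476.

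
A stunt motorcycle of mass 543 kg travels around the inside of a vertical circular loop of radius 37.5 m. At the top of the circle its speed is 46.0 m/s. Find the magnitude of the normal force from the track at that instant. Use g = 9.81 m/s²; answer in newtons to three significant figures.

At the top, both N and the weight mg point inward (toward the centre), so N + mg = mv²/r.
N = m(v²/r − g) = 543 × ((46.0)²/37.5 − 9.81) = 543 × (56.43 − 9.81) = 543 × 46.62 = 25310 N.

25300 N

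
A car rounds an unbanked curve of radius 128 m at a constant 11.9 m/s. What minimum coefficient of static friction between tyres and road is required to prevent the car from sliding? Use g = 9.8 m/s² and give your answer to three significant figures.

0.113

Friction provides the centripetal force: μ_s m g = m v²/r, so μ_s = v²/(g r) = (11.90)²/(9.8 × 128) = 141.6/1254 = 0.1129.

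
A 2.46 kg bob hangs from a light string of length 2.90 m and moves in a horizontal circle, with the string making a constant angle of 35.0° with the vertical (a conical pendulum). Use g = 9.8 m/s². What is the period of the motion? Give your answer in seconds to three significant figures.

r = L sinθ = 1.663 m. From T sinθ = mω²r and T cosθ = mg: tanθ = ω²r/g, so ω² = g tanθ / r = g/(L cosθ).
ω = √(g/(L cosθ)) = √(9.8/(2.90 × 0.8192)) = √4.125 = 2.031 rad/s.
Period = 2π/ω = 3.093 s.

3.09 s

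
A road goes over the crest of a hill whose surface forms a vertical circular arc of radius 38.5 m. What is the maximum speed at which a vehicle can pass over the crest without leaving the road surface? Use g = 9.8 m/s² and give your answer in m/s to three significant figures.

19.4 m/s

At the crest the centre of the circle is below the vehicle, so the net downward (centripetal) force is mg − N = mv²/r.
The vehicle leaves the road when N → 0, giving v_max = √(g r) = √(9.8 × 38.5) = 19.42 m/s.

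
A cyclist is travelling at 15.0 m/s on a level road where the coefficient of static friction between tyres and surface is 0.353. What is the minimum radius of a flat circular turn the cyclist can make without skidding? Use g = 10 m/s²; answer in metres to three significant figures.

At the limit, μ_s m g = m v²/r, so r_min = v²/(μ_s g) = (15.0)²/(0.353 × 10.0) = 225.0/3.530 = 63.74 m.

63.7 m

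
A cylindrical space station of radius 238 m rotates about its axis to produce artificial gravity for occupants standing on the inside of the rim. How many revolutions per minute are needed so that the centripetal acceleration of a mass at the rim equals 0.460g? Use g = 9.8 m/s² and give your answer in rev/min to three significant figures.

Require ω²r = 0.460g, so ω = √(0.460 × 9.8/238) = 0.1376 rad/s.
In rev/min: ω × 60/(2π) = 0.1376 × 60/(2π) = 1.314 rev/min.

1.31 rev/min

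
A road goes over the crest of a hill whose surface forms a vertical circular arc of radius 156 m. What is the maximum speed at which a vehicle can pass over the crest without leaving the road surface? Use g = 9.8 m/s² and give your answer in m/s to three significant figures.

39.1 m/s

At the crest the centre of the circle is below the vehicle, so the net downward (centripetal) force is mg − N = mv²/r.
The vehicle leaves the road when N → 0, giving v_max = √(g r) = √(9.8 × 156) = 39.10 m/s.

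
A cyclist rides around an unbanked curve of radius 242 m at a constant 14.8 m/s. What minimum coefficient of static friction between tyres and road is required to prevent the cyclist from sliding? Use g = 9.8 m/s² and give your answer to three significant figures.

0.0924

Friction provides the centripetal force: μ_s m g = m v²/r, so μ_s = v²/(g r) = (14.80)²/(9.8 × 242) = 219.0/2372 = 0.09236.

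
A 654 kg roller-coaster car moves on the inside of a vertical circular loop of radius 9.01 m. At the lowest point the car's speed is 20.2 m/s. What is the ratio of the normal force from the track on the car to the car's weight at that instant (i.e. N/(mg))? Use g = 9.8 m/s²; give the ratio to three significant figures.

5.62

At the bottom, N − mg = mv²/r, so N = m(v²/r + g) and N/(mg) = v²/(rg) + 1 = (20.2)²/(9.01 × 9.8) + 1 = 4.621 + 1 = 5.621.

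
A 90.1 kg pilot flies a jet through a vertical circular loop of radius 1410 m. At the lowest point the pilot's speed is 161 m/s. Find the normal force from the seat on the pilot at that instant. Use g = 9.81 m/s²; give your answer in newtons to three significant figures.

2540 N

At the lowest point, N points up (toward the centre) and the weight mg points down (away from the centre), so the net inward force is N − mg = mv²/r.
N = m(v²/r + g) = 90.1 × ((161)²/1410 + 9.81) = 90.1 × (18.38 + 9.81) = 90.1 × 28.19 = 2540 N.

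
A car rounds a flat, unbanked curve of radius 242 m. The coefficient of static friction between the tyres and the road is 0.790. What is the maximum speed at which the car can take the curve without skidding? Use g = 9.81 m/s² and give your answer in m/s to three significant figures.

The only inward force on a level bend is static friction, so at the limit f_s = μ_s N = μ_s m g = m v²/r.
Mass cancels: v_max = √(μ_s g r) = √(0.790 × 9.81 × 242) = √1875 = 43.31 m/s.

43.3 m/s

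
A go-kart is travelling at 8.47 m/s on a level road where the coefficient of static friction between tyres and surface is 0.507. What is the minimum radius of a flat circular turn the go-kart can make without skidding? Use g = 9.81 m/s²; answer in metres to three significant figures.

At the limit, μ_s m g = m v²/r, so r_min = v²/(μ_s g) = (8.47)²/(0.507 × 9.81) = 71.74/4.974 = 14.42 m.

14.4 m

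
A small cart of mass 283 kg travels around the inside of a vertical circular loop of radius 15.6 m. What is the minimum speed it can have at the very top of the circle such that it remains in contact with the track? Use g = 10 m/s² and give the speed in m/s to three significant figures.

At the top, both weight mg and N point toward the centre: N + mg = mv²/r.
At minimum speed N → 0, so mg = mv_min²/r ⇒ v_min = √(g r) = √(10.0 × 15.6) = 12.49 m/s.

12.5 m/s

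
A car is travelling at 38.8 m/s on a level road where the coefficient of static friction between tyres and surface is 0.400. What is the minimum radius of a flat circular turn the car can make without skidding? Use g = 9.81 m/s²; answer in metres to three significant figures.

At the limit, μ_s m g = m v²/r, so r_min = v²/(μ_s g) = (38.8)²/(0.400 × 9.81) = 1505/3.924 = 383.6 m.

384 m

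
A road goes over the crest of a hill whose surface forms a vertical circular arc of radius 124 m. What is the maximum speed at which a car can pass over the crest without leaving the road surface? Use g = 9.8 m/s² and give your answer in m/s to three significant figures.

At the crest the centre of the circle is below the car, so the net downward (centripetal) force is mg − N = mv²/r.
The car leaves the road when N → 0, giving v_max = √(g r) = √(9.8 × 124) = 34.86 m/s.

34.9 m/s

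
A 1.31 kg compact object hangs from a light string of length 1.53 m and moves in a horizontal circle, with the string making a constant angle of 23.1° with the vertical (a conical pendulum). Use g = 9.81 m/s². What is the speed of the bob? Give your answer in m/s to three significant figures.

1.58 m/s

The radius of the circle is r = L sinθ = 1.53 × sin 23.1° = 0.6003 m.
Horizontally T sinθ = mv²/r and vertically T cosθ = mg, so tanθ = v²/(rg).
v = √(r g tanθ) = √(0.6003 × 9.81 × 0.4265) = √2.512 = 1.585 m/s.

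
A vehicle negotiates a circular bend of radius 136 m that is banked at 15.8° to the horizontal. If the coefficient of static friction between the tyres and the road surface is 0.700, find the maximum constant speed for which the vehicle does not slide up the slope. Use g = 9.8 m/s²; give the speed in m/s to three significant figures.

40.4 m/s

At the maximum speed, friction acts down the slope at its limiting value f = μN. Radially (horizontal, toward centre): N sinθ + μN cosθ = mv²/r. Vertically: N cosθ − μN sinθ = mg.
Dividing: v² = r g (sinθ + μcosθ)/(cosθ − μsinθ).
sinθ + μcosθ = 0.2723 + 0.700×0.9622 = 0.9458; cosθ − μsinθ = 0.9622 − 0.700×0.2723 = 0.7716.
v² = 136 × 9.8 × 0.9458/0.7716 = 1634 m²/s², so v = 40.42 m/s.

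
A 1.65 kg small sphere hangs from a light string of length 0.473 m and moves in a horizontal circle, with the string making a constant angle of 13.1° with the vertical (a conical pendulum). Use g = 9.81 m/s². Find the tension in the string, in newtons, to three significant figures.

16.6 N

Vertically the bob has no acceleration, so T cosθ = mg.
T = mg/cosθ = 1.65 × 9.81 / cos 13.1° = 16.19/0.9740 = 16.62 N.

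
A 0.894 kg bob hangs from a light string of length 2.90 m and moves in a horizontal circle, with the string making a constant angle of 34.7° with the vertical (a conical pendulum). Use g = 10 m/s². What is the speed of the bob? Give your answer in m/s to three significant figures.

The radius of the circle is r = L sinθ = 2.90 × sin 34.7° = 1.651 m.
Horizontally T sinθ = mv²/r and vertically T cosθ = mg, so tanθ = v²/(rg).
v = √(r g tanθ) = √(1.651 × 10.0 × 0.6924) = √11.43 = 3.381 m/s.

3.38 m/s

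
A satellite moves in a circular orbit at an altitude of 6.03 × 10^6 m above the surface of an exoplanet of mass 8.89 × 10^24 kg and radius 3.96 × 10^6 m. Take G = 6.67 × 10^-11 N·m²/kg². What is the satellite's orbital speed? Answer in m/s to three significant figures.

Orbital radius r = R + h = 3.96 × 10^6 + 6.03 × 10^6 = 9.990 × 10^6 m.
Gravity supplies the centripetal force: G M m / r² = m v² / r, so v = √(GM/r).
v = √(6.67 × 10^-11 × 8.89 × 10^24 / 9.990 × 10^6) = √(5.936 × 10^7) = 7704 m/s.

7700 m/s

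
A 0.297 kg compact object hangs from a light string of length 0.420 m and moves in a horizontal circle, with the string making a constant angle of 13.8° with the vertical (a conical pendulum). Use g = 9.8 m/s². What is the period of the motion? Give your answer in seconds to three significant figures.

r = L sinθ = 0.1002 m. From T sinθ = mω²r and T cosθ = mg: tanθ = ω²r/g, so ω² = g tanθ / r = g/(L cosθ).
ω = √(g/(L cosθ)) = √(9.8/(0.420 × 0.9711)) = √24.03 = 4.902 rad/s.
Period = 2π/ω = 1.282 s.

1.28 s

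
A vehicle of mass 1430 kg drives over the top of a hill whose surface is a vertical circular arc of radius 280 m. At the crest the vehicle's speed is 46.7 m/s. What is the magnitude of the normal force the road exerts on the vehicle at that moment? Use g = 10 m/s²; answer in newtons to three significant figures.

3160 N

At the crest the centripetal acceleration points downward (toward the centre of the arc), so mg − N = mv²/r.
N = m(g − v²/r) = 1430 × (10.0 − (46.7)²/280) = 1430 × (10.0 − 7.789) = 1430 × 2.211 = 3162 N.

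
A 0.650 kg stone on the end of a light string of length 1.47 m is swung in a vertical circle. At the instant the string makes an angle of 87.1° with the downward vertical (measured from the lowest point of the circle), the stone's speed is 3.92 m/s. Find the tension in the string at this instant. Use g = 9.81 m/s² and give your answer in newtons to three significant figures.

Take the radial direction toward the centre of the circle as positive. The component of the weight along the string toward the centre is −mg cos φ (φ measured from the bottom), so Newton's second law along the string gives T − mg cos φ = m v²/r.
cos 87.1° = 0.05059, so T = m(v²/r + g cos φ) = 0.650 × ((3.92)²/1.47 + 9.81 × 0.05059) = 0.650 × (10.45 + (0.4963)) = 0.650 × 10.95 = 7.117 N.

7.12 N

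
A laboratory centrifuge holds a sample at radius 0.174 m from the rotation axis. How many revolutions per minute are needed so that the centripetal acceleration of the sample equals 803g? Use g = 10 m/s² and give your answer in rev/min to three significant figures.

Require ω²r = 803g, so ω = √(803 × 10.0/0.174) = 214.8 rad/s.
In rev/min: ω × 60/(2π) = 214.8 × 60/(2π) = 2051 rev/min.

2050 rev/min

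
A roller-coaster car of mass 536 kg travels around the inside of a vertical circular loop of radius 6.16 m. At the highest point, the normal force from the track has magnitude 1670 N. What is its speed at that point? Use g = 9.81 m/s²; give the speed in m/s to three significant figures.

At the top, N + mg = mv²/r, so v = √(r(N/m + g)) = √(6.16 × (1670/536 + 9.81)) = √(6.16 × 12.93) = √79.62 = 8.923 m/s.

8.92 m/s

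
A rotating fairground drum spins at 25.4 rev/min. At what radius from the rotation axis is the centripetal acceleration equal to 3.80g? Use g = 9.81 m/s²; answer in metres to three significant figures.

5.27 m

ω = 25.4 rev/min × 2π/60 = 2.660 rad/s.
a_c = ω²r = 3.80g ⇒ r = 3.80 × 9.81 / (2.660)² = 37.28/7.075 = 5.269 m.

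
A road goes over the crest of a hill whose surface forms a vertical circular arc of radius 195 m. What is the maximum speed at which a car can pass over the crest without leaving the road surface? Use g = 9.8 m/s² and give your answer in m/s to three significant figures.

At the crest the centre of the circle is below the car, so the net downward (centripetal) force is mg − N = mv²/r.
The car leaves the road when N → 0, giving v_max = √(g r) = √(9.8 × 195) = 43.71 m/s.

43.7 m/s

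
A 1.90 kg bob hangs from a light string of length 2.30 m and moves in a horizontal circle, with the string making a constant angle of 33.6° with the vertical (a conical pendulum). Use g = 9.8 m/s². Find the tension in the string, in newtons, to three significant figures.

22.4 N

Vertically the bob has no acceleration, so T cosθ = mg.
T = mg/cosθ = 1.90 × 9.8 / cos 33.6° = 18.62/0.8329 = 22.36 N.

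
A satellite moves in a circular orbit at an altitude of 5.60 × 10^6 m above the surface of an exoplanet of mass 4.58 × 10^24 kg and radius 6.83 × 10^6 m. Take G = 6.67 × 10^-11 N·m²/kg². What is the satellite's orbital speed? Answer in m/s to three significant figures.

4960 m/s

Orbital radius r = R + h = 6.83 × 10^6 + 5.60 × 10^6 = 1.243 × 10^7 m.
Gravity supplies the centripetal force: G M m / r² = m v² / r, so v = √(GM/r).
v = √(6.67 × 10^-11 × 4.58 × 10^24 / 1.243 × 10^7) = √(2.458 × 10^7) = 4957 m/s.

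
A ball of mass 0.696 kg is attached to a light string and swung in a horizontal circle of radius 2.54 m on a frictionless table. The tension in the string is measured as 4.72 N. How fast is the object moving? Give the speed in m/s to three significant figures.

4.15 m/s

T = m v²/r ⇒ v = √(T r / m) = √(4.72 × 2.54 / 0.696) = √17.23 = 4.150 m/s.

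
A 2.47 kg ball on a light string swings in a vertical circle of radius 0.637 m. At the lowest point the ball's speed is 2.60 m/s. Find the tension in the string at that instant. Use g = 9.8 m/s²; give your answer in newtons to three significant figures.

50.4 N

At the lowest point, T points up (toward the centre) and the weight mg points down (away from the centre), so the net inward force is T − mg = mv²/r.
T = m(v²/r + g) = 2.47 × ((2.60)²/0.637 + 9.8) = 2.47 × (10.61 + 9.8) = 2.47 × 20.41 = 50.42 N.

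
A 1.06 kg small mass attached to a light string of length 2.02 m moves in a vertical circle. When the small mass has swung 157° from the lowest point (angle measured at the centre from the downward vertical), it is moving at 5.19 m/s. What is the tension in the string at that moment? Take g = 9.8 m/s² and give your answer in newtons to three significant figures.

4.57 N

Take the radial direction toward the centre of the circle as positive. The component of the weight along the string toward the centre is −mg cos φ (φ measured from the bottom), so Newton's second law along the string gives T − mg cos φ = m v²/r.
cos 157° = -0.9205, so T = m(v²/r + g cos φ) = 1.06 × ((5.19)²/2.02 + 9.8 × -0.9205) = 1.06 × (13.33 + (-9.021)) = 1.06 × 4.314 = 4.573 N.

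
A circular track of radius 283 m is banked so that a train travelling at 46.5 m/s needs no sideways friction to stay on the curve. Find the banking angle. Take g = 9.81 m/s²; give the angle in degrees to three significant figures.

37.9°

For a frictionless banked turn: horizontally N sinθ = mv²/r and vertically N cosθ = mg.
Dividing: tanθ = v²/(r g) = (46.5)²/(283 × 9.81) = 2162/2776 = 0.7788.
θ = arctan(0.7788) = 37.91°.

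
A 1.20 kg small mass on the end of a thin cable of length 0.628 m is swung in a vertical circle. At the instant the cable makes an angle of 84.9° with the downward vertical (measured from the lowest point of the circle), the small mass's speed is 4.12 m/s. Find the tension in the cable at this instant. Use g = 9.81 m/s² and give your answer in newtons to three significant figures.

33.5 N

Take the radial direction toward the centre of the circle as positive. The component of the weight along the string toward the centre is −mg cos φ (φ measured from the bottom), so Newton's second law along the string gives T − mg cos φ = m v²/r.
cos 84.9° = 0.08889, so T = m(v²/r + g cos φ) = 1.20 × ((4.12)²/0.628 + 9.81 × 0.08889) = 1.20 × (27.03 + (0.8721)) = 1.20 × 27.90 = 33.48 N.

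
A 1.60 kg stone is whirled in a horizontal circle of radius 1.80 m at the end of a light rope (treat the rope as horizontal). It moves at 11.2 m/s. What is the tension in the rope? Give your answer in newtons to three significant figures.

112 N

The tension is the only horizontal force, so it supplies the full centripetal force: T = m v²/r = 1.60 × (11.20)²/1.80 = 1.60 × 125.4/1.80 = 111.5 N.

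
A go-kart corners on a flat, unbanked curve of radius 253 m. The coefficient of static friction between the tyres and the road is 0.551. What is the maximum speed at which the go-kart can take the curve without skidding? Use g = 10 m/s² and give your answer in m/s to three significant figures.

The only inward force on a level bend is static friction, so at the limit f_s = μ_s N = μ_s m g = m v²/r.
Mass cancels: v_max = √(μ_s g r) = √(0.551 × 10.0 × 253) = √1394 = 37.34 m/s.

37.3 m/s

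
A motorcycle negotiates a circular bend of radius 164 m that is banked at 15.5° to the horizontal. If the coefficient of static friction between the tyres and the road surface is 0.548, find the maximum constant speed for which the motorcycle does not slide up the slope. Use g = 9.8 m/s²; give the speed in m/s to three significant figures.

39.5 m/s

At the maximum speed, friction acts down the slope at its limiting value f = μN. Radially (horizontal, toward centre): N sinθ + μN cosθ = mv²/r. Vertically: N cosθ − μN sinθ = mg.
Dividing: v² = r g (sinθ + μcosθ)/(cosθ − μsinθ).
sinθ + μcosθ = 0.2672 + 0.548×0.9636 = 0.7953; cosθ − μsinθ = 0.9636 − 0.548×0.2672 = 0.8172.
v² = 164 × 9.8 × 0.7953/0.8172 = 1564 m²/s², so v = 39.55 m/s.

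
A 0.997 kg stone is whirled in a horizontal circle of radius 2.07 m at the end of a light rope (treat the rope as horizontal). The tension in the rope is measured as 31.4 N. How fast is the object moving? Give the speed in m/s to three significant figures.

8.07 m/s

T = m v²/r ⇒ v = √(T r / m) = √(31.4 × 2.07 / 0.997) = √65.19 = 8.074 m/s.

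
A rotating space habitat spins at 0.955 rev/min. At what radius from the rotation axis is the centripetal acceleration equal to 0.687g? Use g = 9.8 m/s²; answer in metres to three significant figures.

673 m

ω = 0.955 rev/min × 2π/60 = 0.1000 rad/s.
a_c = ω²r = 0.687g ⇒ r = 0.687 × 9.8 / (0.1000)² = 6.733/0.01000 = 673.2 m.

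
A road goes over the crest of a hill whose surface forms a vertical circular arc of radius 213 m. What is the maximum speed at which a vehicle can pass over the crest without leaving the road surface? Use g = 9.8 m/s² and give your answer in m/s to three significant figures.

At the crest the centre of the circle is below the vehicle, so the net downward (centripetal) force is mg − N = mv²/r.
The vehicle leaves the road when N → 0, giving v_max = √(g r) = √(9.8 × 213) = 45.69 m/s.

45.7 m/s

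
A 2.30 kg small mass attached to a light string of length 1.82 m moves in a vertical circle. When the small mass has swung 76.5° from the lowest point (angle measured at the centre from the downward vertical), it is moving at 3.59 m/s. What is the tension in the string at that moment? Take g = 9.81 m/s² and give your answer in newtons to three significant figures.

21.6 N

Take the radial direction toward the centre of the circle as positive. The component of the weight along the string toward the centre is −mg cos φ (φ measured from the bottom), so Newton's second law along the string gives T − mg cos φ = m v²/r.
cos 76.5° = 0.2334, so T = m(v²/r + g cos φ) = 2.30 × ((3.59)²/1.82 + 9.81 × 0.2334) = 2.30 × (7.081 + (2.290)) = 2.30 × 9.371 = 21.55 N.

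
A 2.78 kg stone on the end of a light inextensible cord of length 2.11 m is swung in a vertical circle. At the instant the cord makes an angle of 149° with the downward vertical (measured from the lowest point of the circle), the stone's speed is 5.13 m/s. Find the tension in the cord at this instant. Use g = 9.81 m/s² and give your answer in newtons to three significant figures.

11.3 N

Take the radial direction toward the centre of the circle as positive. The component of the weight along the string toward the centre is −mg cos φ (φ measured from the bottom), so Newton's second law along the string gives T − mg cos φ = m v²/r.
cos 149° = -0.8572, so T = m(v²/r + g cos φ) = 2.78 × ((5.13)²/2.11 + 9.81 × -0.8572) = 2.78 × (12.47 + (-8.409)) = 2.78 × 4.064 = 11.30 N.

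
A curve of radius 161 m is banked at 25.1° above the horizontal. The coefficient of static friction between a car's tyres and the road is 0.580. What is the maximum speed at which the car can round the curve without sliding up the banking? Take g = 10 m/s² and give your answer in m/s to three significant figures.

At the maximum speed, friction acts down the slope at its limiting value f = μN. Radially (horizontal, toward centre): N sinθ + μN cosθ = mv²/r. Vertically: N cosθ − μN sinθ = mg.
Dividing: v² = r g (sinθ + μcosθ)/(cosθ − μsinθ).
sinθ + μcosθ = 0.4242 + 0.580×0.9056 = 0.9494; cosθ − μsinθ = 0.9056 − 0.580×0.4242 = 0.6595.
v² = 161 × 10.0 × 0.9494/0.6595 = 2318 m²/s², so v = 48.14 m/s.

48.1 m/s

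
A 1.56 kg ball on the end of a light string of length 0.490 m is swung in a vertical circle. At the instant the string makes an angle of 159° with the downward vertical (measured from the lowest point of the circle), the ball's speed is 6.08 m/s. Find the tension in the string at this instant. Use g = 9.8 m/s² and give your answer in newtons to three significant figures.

Take the radial direction toward the centre of the circle as positive. The component of the weight along the string toward the centre is −mg cos φ (φ measured from the bottom), so Newton's second law along the string gives T − mg cos φ = m v²/r.
cos 159° = -0.9336, so T = m(v²/r + g cos φ) = 1.56 × ((6.08)²/0.490 + 9.8 × -0.9336) = 1.56 × (75.44 + (-9.149)) = 1.56 × 66.29 = 103.4 N.

103 N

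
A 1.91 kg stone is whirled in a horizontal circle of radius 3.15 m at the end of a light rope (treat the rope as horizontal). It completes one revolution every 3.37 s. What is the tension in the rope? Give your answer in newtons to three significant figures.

20.9 N

v = 2πr/T = 2π × 3.15/3.37 = 5.873 m/s.
The tension is the only horizontal force, so it supplies the full centripetal force: T = m v²/r = 1.91 × (5.873)²/3.15 = 1.91 × 34.49/3.15 = 20.91 N.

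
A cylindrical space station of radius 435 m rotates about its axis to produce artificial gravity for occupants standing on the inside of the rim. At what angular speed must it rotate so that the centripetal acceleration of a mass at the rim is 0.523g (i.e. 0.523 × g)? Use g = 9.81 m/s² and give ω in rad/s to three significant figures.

0.109 rad/s

Centripetal acceleration a_c = ω²r. Setting ω²r = 0.523g:
ω = √(0.523g / r) = √(0.523 × 9.81 / 435) = √0.01179 = 0.1086 rad/s.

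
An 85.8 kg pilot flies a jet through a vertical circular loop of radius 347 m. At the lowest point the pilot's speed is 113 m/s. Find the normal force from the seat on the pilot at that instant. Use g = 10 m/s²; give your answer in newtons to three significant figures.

4020 N

At the lowest point, N points up (toward the centre) and the weight mg points down (away from the centre), so the net inward force is N − mg = mv²/r.
N = m(v²/r + g) = 85.8 × ((113)²/347 + 10.0) = 85.8 × (36.80 + 10.0) = 85.8 × 46.80 = 4015 N.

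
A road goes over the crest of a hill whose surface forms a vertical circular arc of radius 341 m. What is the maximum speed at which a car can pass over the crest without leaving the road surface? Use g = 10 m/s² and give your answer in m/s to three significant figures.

At the crest the centre of the circle is below the car, so the net downward (centripetal) force is mg − N = mv²/r.
The car leaves the road when N → 0, giving v_max = √(g r) = √(10.0 × 341) = 58.40 m/s.

58.4 m/s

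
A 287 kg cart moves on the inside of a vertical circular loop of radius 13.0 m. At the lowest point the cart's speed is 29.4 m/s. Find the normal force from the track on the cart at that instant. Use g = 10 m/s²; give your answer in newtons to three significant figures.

At the lowest point, N points up (toward the centre) and the weight mg points down (away from the centre), so the net inward force is N − mg = mv²/r.
N = m(v²/r + g) = 287 × ((29.4)²/13.0 + 10.0) = 287 × (66.49 + 10.0) = 287 × 76.49 = 21950 N.

22000 N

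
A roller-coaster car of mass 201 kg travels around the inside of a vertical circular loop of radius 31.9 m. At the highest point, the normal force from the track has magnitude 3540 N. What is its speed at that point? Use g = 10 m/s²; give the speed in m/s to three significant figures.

29.7 m/s

At the top, N + mg = mv²/r, so v = √(r(N/m + g)) = √(31.9 × (3540/201 + 10.0)) = √(31.9 × 27.61) = √880.8 = 29.68 m/s.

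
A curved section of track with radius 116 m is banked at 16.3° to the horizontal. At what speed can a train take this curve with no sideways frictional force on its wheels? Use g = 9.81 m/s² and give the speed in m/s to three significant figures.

On a frictionless banked curve, N sinθ = mv²/r and N cosθ = mg, so tanθ = v²/(rg).
v = √(r g tanθ) = √(116 × 9.81 × tan 16.3°) = √(116 × 9.81 × 0.2924) = √332.8 = 18.24 m/s.

18.2 m/s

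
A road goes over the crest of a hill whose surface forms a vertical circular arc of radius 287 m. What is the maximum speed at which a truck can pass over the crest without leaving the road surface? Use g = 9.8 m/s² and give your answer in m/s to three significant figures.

At the crest the centre of the circle is below the truck, so the net downward (centripetal) force is mg − N = mv²/r.
The truck leaves the road when N → 0, giving v_max = √(g r) = √(9.8 × 287) = 53.03 m/s.

53.0 m/s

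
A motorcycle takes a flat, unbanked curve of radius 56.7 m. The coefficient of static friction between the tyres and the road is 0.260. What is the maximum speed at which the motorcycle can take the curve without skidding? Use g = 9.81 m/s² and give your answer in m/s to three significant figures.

On a flat curve, static friction is the only horizontal force, so it must supply the full centripetal force: μ_s m g = m v²/r.
Mass cancels: v_max = √(μ_s g r) = √(0.260 × 9.81 × 56.7) = √144.6 = 12.03 m/s.

12.0 m/s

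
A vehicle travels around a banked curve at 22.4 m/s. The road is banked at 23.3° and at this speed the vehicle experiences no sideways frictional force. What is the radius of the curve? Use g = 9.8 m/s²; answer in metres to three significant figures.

Frictionless banking: tanθ = v²/(rg), so r = v²/(g tanθ).
r = (22.4)²/(9.8 × tan 23.3°) = 501.8/(9.8 × 0.4307) = 501.8/4.221 = 118.9 m.

119 m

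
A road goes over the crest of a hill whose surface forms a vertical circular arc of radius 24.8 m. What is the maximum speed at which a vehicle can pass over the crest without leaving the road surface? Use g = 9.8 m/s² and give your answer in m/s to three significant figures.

15.6 m/s

At the crest the centre of the circle is below the vehicle, so the net downward (centripetal) force is mg − N = mv²/r.
The vehicle leaves the road when N → 0, giving v_max = √(g r) = √(9.8 × 24.8) = 15.59 m/s.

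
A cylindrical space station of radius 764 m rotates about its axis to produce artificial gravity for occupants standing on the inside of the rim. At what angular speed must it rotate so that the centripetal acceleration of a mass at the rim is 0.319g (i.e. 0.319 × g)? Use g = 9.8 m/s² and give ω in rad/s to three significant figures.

Centripetal acceleration a_c = ω²r. Setting ω²r = 0.319g:
ω = √(0.319g / r) = √(0.319 × 9.8 / 764) = √0.004092 = 0.06397 rad/s.

0.0640 rad/s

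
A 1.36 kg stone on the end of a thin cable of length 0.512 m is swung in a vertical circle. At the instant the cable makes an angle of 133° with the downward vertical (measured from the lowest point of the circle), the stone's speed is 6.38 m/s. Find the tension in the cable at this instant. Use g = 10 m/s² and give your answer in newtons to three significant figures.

98.8 N

Take the radial direction toward the centre of the circle as positive. The component of the weight along the string toward the centre is −mg cos φ (φ measured from the bottom), so Newton's second law along the string gives T − mg cos φ = m v²/r.
cos 133° = -0.6820, so T = m(v²/r + g cos φ) = 1.36 × ((6.38)²/0.512 + 10.0 × -0.6820) = 1.36 × (79.50 + (-6.820)) = 1.36 × 72.68 = 98.85 N.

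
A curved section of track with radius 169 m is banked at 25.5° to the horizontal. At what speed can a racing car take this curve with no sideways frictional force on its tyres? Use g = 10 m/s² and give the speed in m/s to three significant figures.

28.4 m/s

On a frictionless banked curve, N sinθ = mv²/r and N cosθ = mg, so tanθ = v²/(rg).
v = √(r g tanθ) = √(169 × 10.0 × tan 25.5°) = √(169 × 10.0 × 0.4770) = √806.1 = 28.39 m/s.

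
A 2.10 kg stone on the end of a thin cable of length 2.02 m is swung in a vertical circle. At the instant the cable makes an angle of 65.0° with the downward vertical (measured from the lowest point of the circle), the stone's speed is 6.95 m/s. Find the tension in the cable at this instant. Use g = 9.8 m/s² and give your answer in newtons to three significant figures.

Take the radial direction toward the centre of the circle as positive. The component of the weight along the string toward the centre is −mg cos φ (φ measured from the bottom), so Newton's second law along the string gives T − mg cos φ = m v²/r.
cos 65.0° = 0.4226, so T = m(v²/r + g cos φ) = 2.10 × ((6.95)²/2.02 + 9.8 × 0.4226) = 2.10 × (23.91 + (4.142)) = 2.10 × 28.05 = 58.91 N.

58.9 N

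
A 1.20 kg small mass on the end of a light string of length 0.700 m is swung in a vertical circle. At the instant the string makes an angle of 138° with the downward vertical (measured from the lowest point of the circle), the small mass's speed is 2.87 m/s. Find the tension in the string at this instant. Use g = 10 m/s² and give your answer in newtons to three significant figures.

Take the radial direction toward the centre of the circle as positive. The component of the weight along the string toward the centre is −mg cos φ (φ measured from the bottom), so Newton's second law along the string gives T − mg cos φ = m v²/r.
cos 138° = -0.7431, so T = m(v²/r + g cos φ) = 1.20 × ((2.87)²/0.700 + 10.0 × -0.7431) = 1.20 × (11.77 + (-7.431)) = 1.20 × 4.336 = 5.203 N.

5.20 N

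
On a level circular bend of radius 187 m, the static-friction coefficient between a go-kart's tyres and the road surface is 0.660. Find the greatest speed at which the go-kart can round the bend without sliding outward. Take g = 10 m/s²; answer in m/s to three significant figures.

The only inward force on a level bend is static friction, so at the limit f_s = μ_s N = μ_s m g = m v²/r.
Mass cancels: v_max = √(μ_s g r) = √(0.660 × 10.0 × 187) = √1234 = 35.13 m/s.

35.1 m/s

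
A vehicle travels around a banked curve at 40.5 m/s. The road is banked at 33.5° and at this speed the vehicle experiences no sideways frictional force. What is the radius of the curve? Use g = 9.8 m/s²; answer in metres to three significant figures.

Frictionless banking: tanθ = v²/(rg), so r = v²/(g tanθ).
r = (40.5)²/(9.8 × tan 33.5°) = 1640/(9.8 × 0.6619) = 1640/6.486 = 252.9 m.

253 m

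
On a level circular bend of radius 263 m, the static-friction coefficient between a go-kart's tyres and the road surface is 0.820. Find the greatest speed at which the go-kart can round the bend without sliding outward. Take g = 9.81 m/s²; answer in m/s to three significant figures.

46.0 m/s

On a flat curve, static friction is the only horizontal force, so it must supply the full centripetal force: μ_s m g = m v²/r.
Mass cancels: v_max = √(μ_s g r) = √(0.820 × 9.81 × 263) = √2116 = 46.00 m/s.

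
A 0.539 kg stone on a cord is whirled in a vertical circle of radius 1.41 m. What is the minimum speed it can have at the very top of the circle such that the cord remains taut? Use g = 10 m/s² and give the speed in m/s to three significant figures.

3.75 m/s

At the highest point the centre is directly below, so both the weight and T act inward: T + mg = mv²/r.
At minimum speed T → 0, so mg = mv_min²/r ⇒ v_min = √(g r) = √(10.0 × 1.41) = 3.755 m/s.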